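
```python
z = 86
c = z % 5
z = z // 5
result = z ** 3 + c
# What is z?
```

Answer: 17

Derivation:
Trace (tracking z):
z = 86  # -> z = 86
c = z % 5  # -> c = 1
z = z // 5  # -> z = 17
result = z ** 3 + c  # -> result = 4914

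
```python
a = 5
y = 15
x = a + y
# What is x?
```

Answer: 20

Derivation:
Trace (tracking x):
a = 5  # -> a = 5
y = 15  # -> y = 15
x = a + y  # -> x = 20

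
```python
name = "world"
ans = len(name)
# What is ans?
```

Trace (tracking ans):
name = 'world'  # -> name = 'world'
ans = len(name)  # -> ans = 5

Answer: 5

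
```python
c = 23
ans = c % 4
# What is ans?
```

Trace (tracking ans):
c = 23  # -> c = 23
ans = c % 4  # -> ans = 3

Answer: 3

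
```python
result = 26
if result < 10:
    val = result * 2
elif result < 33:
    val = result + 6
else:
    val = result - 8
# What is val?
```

Answer: 32

Derivation:
Trace (tracking val):
result = 26  # -> result = 26
if result < 10:  # condition is False
elif result < 33:  # condition is True
    val = result + 6  # -> val = 32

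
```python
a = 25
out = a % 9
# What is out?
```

Answer: 7

Derivation:
Trace (tracking out):
a = 25  # -> a = 25
out = a % 9  # -> out = 7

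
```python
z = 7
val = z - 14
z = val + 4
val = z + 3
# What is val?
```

Answer: 0

Derivation:
Trace (tracking val):
z = 7  # -> z = 7
val = z - 14  # -> val = -7
z = val + 4  # -> z = -3
val = z + 3  # -> val = 0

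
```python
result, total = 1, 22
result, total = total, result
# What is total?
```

Trace (tracking total):
result, total = (1, 22)  # -> result = 1, total = 22
result, total = (total, result)  # -> result = 22, total = 1

Answer: 1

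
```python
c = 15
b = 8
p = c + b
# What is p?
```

Answer: 23

Derivation:
Trace (tracking p):
c = 15  # -> c = 15
b = 8  # -> b = 8
p = c + b  # -> p = 23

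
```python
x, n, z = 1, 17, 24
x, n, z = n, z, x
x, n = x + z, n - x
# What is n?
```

Answer: 7

Derivation:
Trace (tracking n):
x, n, z = (1, 17, 24)  # -> x = 1, n = 17, z = 24
x, n, z = (n, z, x)  # -> x = 17, n = 24, z = 1
x, n = (x + z, n - x)  # -> x = 18, n = 7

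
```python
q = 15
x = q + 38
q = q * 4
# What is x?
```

Trace (tracking x):
q = 15  # -> q = 15
x = q + 38  # -> x = 53
q = q * 4  # -> q = 60

Answer: 53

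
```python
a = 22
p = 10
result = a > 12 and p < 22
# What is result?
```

Trace (tracking result):
a = 22  # -> a = 22
p = 10  # -> p = 10
result = a > 12 and p < 22  # -> result = True

Answer: True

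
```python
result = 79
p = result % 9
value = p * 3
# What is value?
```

Answer: 21

Derivation:
Trace (tracking value):
result = 79  # -> result = 79
p = result % 9  # -> p = 7
value = p * 3  # -> value = 21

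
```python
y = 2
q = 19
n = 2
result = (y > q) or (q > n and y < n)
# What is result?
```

Trace (tracking result):
y = 2  # -> y = 2
q = 19  # -> q = 19
n = 2  # -> n = 2
result = y > q or (q > n and y < n)  # -> result = False

Answer: False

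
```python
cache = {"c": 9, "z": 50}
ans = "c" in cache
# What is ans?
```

Trace (tracking ans):
cache = {'c': 9, 'z': 50}  # -> cache = {'c': 9, 'z': 50}
ans = 'c' in cache  # -> ans = True

Answer: True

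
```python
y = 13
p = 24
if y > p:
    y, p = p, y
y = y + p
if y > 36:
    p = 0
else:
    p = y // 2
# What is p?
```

Trace (tracking p):
y = 13  # -> y = 13
p = 24  # -> p = 24
if y > p:  # condition is False
y = y + p  # -> y = 37
if y > 36:  # condition is True
    p = 0  # -> p = 0

Answer: 0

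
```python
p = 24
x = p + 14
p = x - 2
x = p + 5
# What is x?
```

Answer: 41

Derivation:
Trace (tracking x):
p = 24  # -> p = 24
x = p + 14  # -> x = 38
p = x - 2  # -> p = 36
x = p + 5  # -> x = 41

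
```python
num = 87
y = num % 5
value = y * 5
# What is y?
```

Trace (tracking y):
num = 87  # -> num = 87
y = num % 5  # -> y = 2
value = y * 5  # -> value = 10

Answer: 2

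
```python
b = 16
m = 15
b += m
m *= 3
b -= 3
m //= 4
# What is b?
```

Answer: 28

Derivation:
Trace (tracking b):
b = 16  # -> b = 16
m = 15  # -> m = 15
b += m  # -> b = 31
m *= 3  # -> m = 45
b -= 3  # -> b = 28
m //= 4  # -> m = 11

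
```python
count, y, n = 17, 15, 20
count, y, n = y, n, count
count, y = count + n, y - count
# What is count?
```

Answer: 32

Derivation:
Trace (tracking count):
count, y, n = (17, 15, 20)  # -> count = 17, y = 15, n = 20
count, y, n = (y, n, count)  # -> count = 15, y = 20, n = 17
count, y = (count + n, y - count)  # -> count = 32, y = 5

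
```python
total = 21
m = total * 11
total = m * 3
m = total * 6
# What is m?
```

Answer: 4158

Derivation:
Trace (tracking m):
total = 21  # -> total = 21
m = total * 11  # -> m = 231
total = m * 3  # -> total = 693
m = total * 6  # -> m = 4158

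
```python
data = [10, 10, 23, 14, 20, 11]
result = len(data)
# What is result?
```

Trace (tracking result):
data = [10, 10, 23, 14, 20, 11]  # -> data = [10, 10, 23, 14, 20, 11]
result = len(data)  # -> result = 6

Answer: 6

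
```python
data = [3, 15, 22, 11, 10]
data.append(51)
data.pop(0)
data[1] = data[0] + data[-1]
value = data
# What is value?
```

Trace (tracking value):
data = [3, 15, 22, 11, 10]  # -> data = [3, 15, 22, 11, 10]
data.append(51)  # -> data = [3, 15, 22, 11, 10, 51]
data.pop(0)  # -> data = [15, 22, 11, 10, 51]
data[1] = data[0] + data[-1]  # -> data = [15, 66, 11, 10, 51]
value = data  # -> value = [15, 66, 11, 10, 51]

Answer: [15, 66, 11, 10, 51]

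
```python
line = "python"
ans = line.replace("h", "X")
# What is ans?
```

Answer: 'pytXon'

Derivation:
Trace (tracking ans):
line = 'python'  # -> line = 'python'
ans = line.replace('h', 'X')  # -> ans = 'pytXon'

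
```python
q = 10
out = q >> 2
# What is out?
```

Answer: 2

Derivation:
Trace (tracking out):
q = 10  # -> q = 10
out = q >> 2  # -> out = 2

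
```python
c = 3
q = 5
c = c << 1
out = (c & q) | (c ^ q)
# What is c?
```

Answer: 6

Derivation:
Trace (tracking c):
c = 3  # -> c = 3
q = 5  # -> q = 5
c = c << 1  # -> c = 6
out = c & q | c ^ q  # -> out = 7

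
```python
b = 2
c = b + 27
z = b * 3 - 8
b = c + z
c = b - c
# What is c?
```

Answer: -2

Derivation:
Trace (tracking c):
b = 2  # -> b = 2
c = b + 27  # -> c = 29
z = b * 3 - 8  # -> z = -2
b = c + z  # -> b = 27
c = b - c  # -> c = -2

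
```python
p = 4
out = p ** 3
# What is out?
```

Trace (tracking out):
p = 4  # -> p = 4
out = p ** 3  # -> out = 64

Answer: 64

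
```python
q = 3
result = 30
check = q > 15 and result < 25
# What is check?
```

Trace (tracking check):
q = 3  # -> q = 3
result = 30  # -> result = 30
check = q > 15 and result < 25  # -> check = False

Answer: False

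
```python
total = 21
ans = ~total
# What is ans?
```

Answer: -22

Derivation:
Trace (tracking ans):
total = 21  # -> total = 21
ans = ~total  # -> ans = -22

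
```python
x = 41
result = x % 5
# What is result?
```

Answer: 1

Derivation:
Trace (tracking result):
x = 41  # -> x = 41
result = x % 5  # -> result = 1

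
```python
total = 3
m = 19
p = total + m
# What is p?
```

Answer: 22

Derivation:
Trace (tracking p):
total = 3  # -> total = 3
m = 19  # -> m = 19
p = total + m  # -> p = 22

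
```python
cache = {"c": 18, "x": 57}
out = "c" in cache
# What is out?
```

Trace (tracking out):
cache = {'c': 18, 'x': 57}  # -> cache = {'c': 18, 'x': 57}
out = 'c' in cache  # -> out = True

Answer: True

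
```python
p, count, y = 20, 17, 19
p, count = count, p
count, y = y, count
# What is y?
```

Answer: 20

Derivation:
Trace (tracking y):
p, count, y = (20, 17, 19)  # -> p = 20, count = 17, y = 19
p, count = (count, p)  # -> p = 17, count = 20
count, y = (y, count)  # -> count = 19, y = 20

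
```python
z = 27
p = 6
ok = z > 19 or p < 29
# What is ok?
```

Answer: True

Derivation:
Trace (tracking ok):
z = 27  # -> z = 27
p = 6  # -> p = 6
ok = z > 19 or p < 29  # -> ok = True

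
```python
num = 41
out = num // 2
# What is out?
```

Answer: 20

Derivation:
Trace (tracking out):
num = 41  # -> num = 41
out = num // 2  # -> out = 20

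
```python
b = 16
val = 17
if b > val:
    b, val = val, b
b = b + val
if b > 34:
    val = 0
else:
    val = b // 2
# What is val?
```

Answer: 16

Derivation:
Trace (tracking val):
b = 16  # -> b = 16
val = 17  # -> val = 17
if b > val:  # condition is False
b = b + val  # -> b = 33
if b > 34:  # condition is False
else:
    val = b // 2  # -> val = 16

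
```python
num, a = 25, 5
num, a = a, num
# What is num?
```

Trace (tracking num):
num, a = (25, 5)  # -> num = 25, a = 5
num, a = (a, num)  # -> num = 5, a = 25

Answer: 5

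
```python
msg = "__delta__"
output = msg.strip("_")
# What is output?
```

Answer: 'delta'

Derivation:
Trace (tracking output):
msg = '__delta__'  # -> msg = '__delta__'
output = msg.strip('_')  # -> output = 'delta'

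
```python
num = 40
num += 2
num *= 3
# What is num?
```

Trace (tracking num):
num = 40  # -> num = 40
num += 2  # -> num = 42
num *= 3  # -> num = 126

Answer: 126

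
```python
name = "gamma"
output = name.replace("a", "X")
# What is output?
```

Answer: 'gXmmX'

Derivation:
Trace (tracking output):
name = 'gamma'  # -> name = 'gamma'
output = name.replace('a', 'X')  # -> output = 'gXmmX'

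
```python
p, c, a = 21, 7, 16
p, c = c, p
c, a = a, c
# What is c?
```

Trace (tracking c):
p, c, a = (21, 7, 16)  # -> p = 21, c = 7, a = 16
p, c = (c, p)  # -> p = 7, c = 21
c, a = (a, c)  # -> c = 16, a = 21

Answer: 16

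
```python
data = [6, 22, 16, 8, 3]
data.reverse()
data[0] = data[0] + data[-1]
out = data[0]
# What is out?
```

Answer: 9

Derivation:
Trace (tracking out):
data = [6, 22, 16, 8, 3]  # -> data = [6, 22, 16, 8, 3]
data.reverse()  # -> data = [3, 8, 16, 22, 6]
data[0] = data[0] + data[-1]  # -> data = [9, 8, 16, 22, 6]
out = data[0]  # -> out = 9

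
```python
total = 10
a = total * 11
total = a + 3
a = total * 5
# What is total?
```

Answer: 113

Derivation:
Trace (tracking total):
total = 10  # -> total = 10
a = total * 11  # -> a = 110
total = a + 3  # -> total = 113
a = total * 5  # -> a = 565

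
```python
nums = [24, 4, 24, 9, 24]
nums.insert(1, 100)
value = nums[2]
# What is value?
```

Trace (tracking value):
nums = [24, 4, 24, 9, 24]  # -> nums = [24, 4, 24, 9, 24]
nums.insert(1, 100)  # -> nums = [24, 100, 4, 24, 9, 24]
value = nums[2]  # -> value = 4

Answer: 4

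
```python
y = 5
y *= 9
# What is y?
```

Trace (tracking y):
y = 5  # -> y = 5
y *= 9  # -> y = 45

Answer: 45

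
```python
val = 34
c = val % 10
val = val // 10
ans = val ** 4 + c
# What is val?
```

Trace (tracking val):
val = 34  # -> val = 34
c = val % 10  # -> c = 4
val = val // 10  # -> val = 3
ans = val ** 4 + c  # -> ans = 85

Answer: 3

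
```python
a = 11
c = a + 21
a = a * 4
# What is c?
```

Trace (tracking c):
a = 11  # -> a = 11
c = a + 21  # -> c = 32
a = a * 4  # -> a = 44

Answer: 32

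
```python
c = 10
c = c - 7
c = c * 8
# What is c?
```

Answer: 24

Derivation:
Trace (tracking c):
c = 10  # -> c = 10
c = c - 7  # -> c = 3
c = c * 8  # -> c = 24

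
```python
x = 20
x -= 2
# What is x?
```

Trace (tracking x):
x = 20  # -> x = 20
x -= 2  # -> x = 18

Answer: 18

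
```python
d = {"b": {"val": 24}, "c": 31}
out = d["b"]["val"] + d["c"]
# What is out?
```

Answer: 55

Derivation:
Trace (tracking out):
d = {'b': {'val': 24}, 'c': 31}  # -> d = {'b': {'val': 24}, 'c': 31}
out = d['b']['val'] + d['c']  # -> out = 55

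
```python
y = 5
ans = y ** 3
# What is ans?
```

Trace (tracking ans):
y = 5  # -> y = 5
ans = y ** 3  # -> ans = 125

Answer: 125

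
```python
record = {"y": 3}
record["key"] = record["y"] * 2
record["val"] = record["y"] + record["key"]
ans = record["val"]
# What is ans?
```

Trace (tracking ans):
record = {'y': 3}  # -> record = {'y': 3}
record['key'] = record['y'] * 2  # -> record = {'y': 3, 'key': 6}
record['val'] = record['y'] + record['key']  # -> record = {'y': 3, 'key': 6, 'val': 9}
ans = record['val']  # -> ans = 9

Answer: 9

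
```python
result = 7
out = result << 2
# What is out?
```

Trace (tracking out):
result = 7  # -> result = 7
out = result << 2  # -> out = 28

Answer: 28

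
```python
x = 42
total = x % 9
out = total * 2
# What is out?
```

Answer: 12

Derivation:
Trace (tracking out):
x = 42  # -> x = 42
total = x % 9  # -> total = 6
out = total * 2  # -> out = 12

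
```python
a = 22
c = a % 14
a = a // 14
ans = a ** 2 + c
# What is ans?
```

Answer: 9

Derivation:
Trace (tracking ans):
a = 22  # -> a = 22
c = a % 14  # -> c = 8
a = a // 14  # -> a = 1
ans = a ** 2 + c  # -> ans = 9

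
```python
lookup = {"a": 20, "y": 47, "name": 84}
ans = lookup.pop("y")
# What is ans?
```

Answer: 47

Derivation:
Trace (tracking ans):
lookup = {'a': 20, 'y': 47, 'name': 84}  # -> lookup = {'a': 20, 'y': 47, 'name': 84}
ans = lookup.pop('y')  # -> ans = 47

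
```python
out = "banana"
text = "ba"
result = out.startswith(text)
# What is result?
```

Trace (tracking result):
out = 'banana'  # -> out = 'banana'
text = 'ba'  # -> text = 'ba'
result = out.startswith(text)  # -> result = True

Answer: True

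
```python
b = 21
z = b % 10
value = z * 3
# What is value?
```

Answer: 3

Derivation:
Trace (tracking value):
b = 21  # -> b = 21
z = b % 10  # -> z = 1
value = z * 3  # -> value = 3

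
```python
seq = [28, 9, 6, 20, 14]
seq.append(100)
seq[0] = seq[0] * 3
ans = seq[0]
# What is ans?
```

Answer: 84

Derivation:
Trace (tracking ans):
seq = [28, 9, 6, 20, 14]  # -> seq = [28, 9, 6, 20, 14]
seq.append(100)  # -> seq = [28, 9, 6, 20, 14, 100]
seq[0] = seq[0] * 3  # -> seq = [84, 9, 6, 20, 14, 100]
ans = seq[0]  # -> ans = 84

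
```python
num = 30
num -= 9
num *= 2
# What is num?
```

Trace (tracking num):
num = 30  # -> num = 30
num -= 9  # -> num = 21
num *= 2  # -> num = 42

Answer: 42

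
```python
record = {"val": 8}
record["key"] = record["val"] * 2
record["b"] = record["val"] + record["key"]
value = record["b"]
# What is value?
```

Answer: 24

Derivation:
Trace (tracking value):
record = {'val': 8}  # -> record = {'val': 8}
record['key'] = record['val'] * 2  # -> record = {'val': 8, 'key': 16}
record['b'] = record['val'] + record['key']  # -> record = {'val': 8, 'key': 16, 'b': 24}
value = record['b']  # -> value = 24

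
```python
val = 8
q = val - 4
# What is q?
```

Answer: 4

Derivation:
Trace (tracking q):
val = 8  # -> val = 8
q = val - 4  # -> q = 4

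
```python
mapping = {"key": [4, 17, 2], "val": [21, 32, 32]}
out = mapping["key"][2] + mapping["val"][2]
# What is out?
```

Trace (tracking out):
mapping = {'key': [4, 17, 2], 'val': [21, 32, 32]}  # -> mapping = {'key': [4, 17, 2], 'val': [21, 32, 32]}
out = mapping['key'][2] + mapping['val'][2]  # -> out = 34

Answer: 34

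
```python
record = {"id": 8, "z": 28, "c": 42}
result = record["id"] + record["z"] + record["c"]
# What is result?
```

Answer: 78

Derivation:
Trace (tracking result):
record = {'id': 8, 'z': 28, 'c': 42}  # -> record = {'id': 8, 'z': 28, 'c': 42}
result = record['id'] + record['z'] + record['c']  # -> result = 78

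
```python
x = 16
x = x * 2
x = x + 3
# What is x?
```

Answer: 35

Derivation:
Trace (tracking x):
x = 16  # -> x = 16
x = x * 2  # -> x = 32
x = x + 3  # -> x = 35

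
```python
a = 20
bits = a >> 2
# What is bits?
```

Answer: 5

Derivation:
Trace (tracking bits):
a = 20  # -> a = 20
bits = a >> 2  # -> bits = 5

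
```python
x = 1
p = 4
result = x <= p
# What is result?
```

Trace (tracking result):
x = 1  # -> x = 1
p = 4  # -> p = 4
result = x <= p  # -> result = True

Answer: True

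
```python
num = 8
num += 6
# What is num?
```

Answer: 14

Derivation:
Trace (tracking num):
num = 8  # -> num = 8
num += 6  # -> num = 14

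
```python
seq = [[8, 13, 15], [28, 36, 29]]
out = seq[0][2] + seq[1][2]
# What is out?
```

Answer: 44

Derivation:
Trace (tracking out):
seq = [[8, 13, 15], [28, 36, 29]]  # -> seq = [[8, 13, 15], [28, 36, 29]]
out = seq[0][2] + seq[1][2]  # -> out = 44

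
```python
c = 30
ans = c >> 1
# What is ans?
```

Answer: 15

Derivation:
Trace (tracking ans):
c = 30  # -> c = 30
ans = c >> 1  # -> ans = 15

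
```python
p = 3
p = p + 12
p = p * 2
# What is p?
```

Answer: 30

Derivation:
Trace (tracking p):
p = 3  # -> p = 3
p = p + 12  # -> p = 15
p = p * 2  # -> p = 30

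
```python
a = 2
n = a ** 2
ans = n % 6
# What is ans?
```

Trace (tracking ans):
a = 2  # -> a = 2
n = a ** 2  # -> n = 4
ans = n % 6  # -> ans = 4

Answer: 4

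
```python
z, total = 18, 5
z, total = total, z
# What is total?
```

Trace (tracking total):
z, total = (18, 5)  # -> z = 18, total = 5
z, total = (total, z)  # -> z = 5, total = 18

Answer: 18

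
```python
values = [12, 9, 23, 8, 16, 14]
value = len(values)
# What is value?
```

Trace (tracking value):
values = [12, 9, 23, 8, 16, 14]  # -> values = [12, 9, 23, 8, 16, 14]
value = len(values)  # -> value = 6

Answer: 6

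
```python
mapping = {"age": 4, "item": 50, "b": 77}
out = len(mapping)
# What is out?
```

Answer: 3

Derivation:
Trace (tracking out):
mapping = {'age': 4, 'item': 50, 'b': 77}  # -> mapping = {'age': 4, 'item': 50, 'b': 77}
out = len(mapping)  # -> out = 3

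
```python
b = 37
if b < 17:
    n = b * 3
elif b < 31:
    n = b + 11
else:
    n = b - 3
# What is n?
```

Trace (tracking n):
b = 37  # -> b = 37
if b < 17:  # condition is False
elif b < 31:  # condition is False
else:
    n = b - 3  # -> n = 34

Answer: 34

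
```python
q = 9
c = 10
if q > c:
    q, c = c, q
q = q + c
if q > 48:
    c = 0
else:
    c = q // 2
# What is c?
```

Answer: 9

Derivation:
Trace (tracking c):
q = 9  # -> q = 9
c = 10  # -> c = 10
if q > c:  # condition is False
q = q + c  # -> q = 19
if q > 48:  # condition is False
else:
    c = q // 2  # -> c = 9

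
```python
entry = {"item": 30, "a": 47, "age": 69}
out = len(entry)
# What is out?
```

Trace (tracking out):
entry = {'item': 30, 'a': 47, 'age': 69}  # -> entry = {'item': 30, 'a': 47, 'age': 69}
out = len(entry)  # -> out = 3

Answer: 3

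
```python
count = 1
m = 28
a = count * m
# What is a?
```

Trace (tracking a):
count = 1  # -> count = 1
m = 28  # -> m = 28
a = count * m  # -> a = 28

Answer: 28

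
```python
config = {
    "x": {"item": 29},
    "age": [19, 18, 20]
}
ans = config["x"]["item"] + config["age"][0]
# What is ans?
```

Answer: 48

Derivation:
Trace (tracking ans):
config = {'x': {'item': 29}, 'age': [19, 18, 20]}  # -> config = {'x': {'item': 29}, 'age': [19, 18, 20]}
ans = config['x']['item'] + config['age'][0]  # -> ans = 48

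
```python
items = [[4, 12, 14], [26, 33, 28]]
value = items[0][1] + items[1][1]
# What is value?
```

Answer: 45

Derivation:
Trace (tracking value):
items = [[4, 12, 14], [26, 33, 28]]  # -> items = [[4, 12, 14], [26, 33, 28]]
value = items[0][1] + items[1][1]  # -> value = 45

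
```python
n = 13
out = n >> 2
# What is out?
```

Trace (tracking out):
n = 13  # -> n = 13
out = n >> 2  # -> out = 3

Answer: 3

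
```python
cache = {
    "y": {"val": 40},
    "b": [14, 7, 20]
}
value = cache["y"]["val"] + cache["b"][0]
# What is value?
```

Trace (tracking value):
cache = {'y': {'val': 40}, 'b': [14, 7, 20]}  # -> cache = {'y': {'val': 40}, 'b': [14, 7, 20]}
value = cache['y']['val'] + cache['b'][0]  # -> value = 54

Answer: 54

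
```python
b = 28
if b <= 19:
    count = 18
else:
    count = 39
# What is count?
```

Trace (tracking count):
b = 28  # -> b = 28
if b <= 19:  # condition is False
else:
    count = 39  # -> count = 39

Answer: 39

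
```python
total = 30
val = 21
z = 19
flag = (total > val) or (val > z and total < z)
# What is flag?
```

Answer: True

Derivation:
Trace (tracking flag):
total = 30  # -> total = 30
val = 21  # -> val = 21
z = 19  # -> z = 19
flag = total > val or (val > z and total < z)  # -> flag = True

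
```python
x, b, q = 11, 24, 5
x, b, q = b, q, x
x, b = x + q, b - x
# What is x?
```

Trace (tracking x):
x, b, q = (11, 24, 5)  # -> x = 11, b = 24, q = 5
x, b, q = (b, q, x)  # -> x = 24, b = 5, q = 11
x, b = (x + q, b - x)  # -> x = 35, b = -19

Answer: 35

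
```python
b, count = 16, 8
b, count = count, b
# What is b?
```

Trace (tracking b):
b, count = (16, 8)  # -> b = 16, count = 8
b, count = (count, b)  # -> b = 8, count = 16

Answer: 8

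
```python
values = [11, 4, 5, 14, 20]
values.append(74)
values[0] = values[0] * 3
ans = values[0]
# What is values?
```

Trace (tracking values):
values = [11, 4, 5, 14, 20]  # -> values = [11, 4, 5, 14, 20]
values.append(74)  # -> values = [11, 4, 5, 14, 20, 74]
values[0] = values[0] * 3  # -> values = [33, 4, 5, 14, 20, 74]
ans = values[0]  # -> ans = 33

Answer: [33, 4, 5, 14, 20, 74]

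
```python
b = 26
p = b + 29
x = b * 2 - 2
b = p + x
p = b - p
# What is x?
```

Answer: 50

Derivation:
Trace (tracking x):
b = 26  # -> b = 26
p = b + 29  # -> p = 55
x = b * 2 - 2  # -> x = 50
b = p + x  # -> b = 105
p = b - p  # -> p = 50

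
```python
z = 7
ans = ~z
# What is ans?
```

Trace (tracking ans):
z = 7  # -> z = 7
ans = ~z  # -> ans = -8

Answer: -8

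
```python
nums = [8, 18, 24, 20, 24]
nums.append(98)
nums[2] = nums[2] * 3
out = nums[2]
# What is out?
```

Trace (tracking out):
nums = [8, 18, 24, 20, 24]  # -> nums = [8, 18, 24, 20, 24]
nums.append(98)  # -> nums = [8, 18, 24, 20, 24, 98]
nums[2] = nums[2] * 3  # -> nums = [8, 18, 72, 20, 24, 98]
out = nums[2]  # -> out = 72

Answer: 72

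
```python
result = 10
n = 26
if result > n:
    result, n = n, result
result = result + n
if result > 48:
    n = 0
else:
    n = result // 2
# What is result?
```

Trace (tracking result):
result = 10  # -> result = 10
n = 26  # -> n = 26
if result > n:  # condition is False
result = result + n  # -> result = 36
if result > 48:  # condition is False
else:
    n = result // 2  # -> n = 18

Answer: 36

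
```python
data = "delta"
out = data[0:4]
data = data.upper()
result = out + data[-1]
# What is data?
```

Answer: 'DELTA'

Derivation:
Trace (tracking data):
data = 'delta'  # -> data = 'delta'
out = data[0:4]  # -> out = 'delt'
data = data.upper()  # -> data = 'DELTA'
result = out + data[-1]  # -> result = 'deltA'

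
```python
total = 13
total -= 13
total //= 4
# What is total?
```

Answer: 0

Derivation:
Trace (tracking total):
total = 13  # -> total = 13
total -= 13  # -> total = 0
total //= 4  # -> total = 0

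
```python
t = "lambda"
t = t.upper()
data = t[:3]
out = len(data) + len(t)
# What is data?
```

Answer: 'LAM'

Derivation:
Trace (tracking data):
t = 'lambda'  # -> t = 'lambda'
t = t.upper()  # -> t = 'LAMBDA'
data = t[:3]  # -> data = 'LAM'
out = len(data) + len(t)  # -> out = 9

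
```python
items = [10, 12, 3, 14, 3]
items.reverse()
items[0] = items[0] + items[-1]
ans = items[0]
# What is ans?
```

Trace (tracking ans):
items = [10, 12, 3, 14, 3]  # -> items = [10, 12, 3, 14, 3]
items.reverse()  # -> items = [3, 14, 3, 12, 10]
items[0] = items[0] + items[-1]  # -> items = [13, 14, 3, 12, 10]
ans = items[0]  # -> ans = 13

Answer: 13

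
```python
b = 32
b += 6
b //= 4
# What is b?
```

Trace (tracking b):
b = 32  # -> b = 32
b += 6  # -> b = 38
b //= 4  # -> b = 9

Answer: 9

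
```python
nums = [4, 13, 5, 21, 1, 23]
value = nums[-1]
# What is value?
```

Trace (tracking value):
nums = [4, 13, 5, 21, 1, 23]  # -> nums = [4, 13, 5, 21, 1, 23]
value = nums[-1]  # -> value = 23

Answer: 23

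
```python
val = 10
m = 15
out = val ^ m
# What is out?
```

Answer: 5

Derivation:
Trace (tracking out):
val = 10  # -> val = 10
m = 15  # -> m = 15
out = val ^ m  # -> out = 5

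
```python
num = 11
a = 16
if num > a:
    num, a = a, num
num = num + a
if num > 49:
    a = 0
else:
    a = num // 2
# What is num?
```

Answer: 27

Derivation:
Trace (tracking num):
num = 11  # -> num = 11
a = 16  # -> a = 16
if num > a:  # condition is False
num = num + a  # -> num = 27
if num > 49:  # condition is False
else:
    a = num // 2  # -> a = 13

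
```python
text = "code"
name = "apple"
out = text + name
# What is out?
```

Answer: 'codeapple'

Derivation:
Trace (tracking out):
text = 'code'  # -> text = 'code'
name = 'apple'  # -> name = 'apple'
out = text + name  # -> out = 'codeapple'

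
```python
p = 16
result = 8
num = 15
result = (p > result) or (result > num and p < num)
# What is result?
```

Trace (tracking result):
p = 16  # -> p = 16
result = 8  # -> result = 8
num = 15  # -> num = 15
result = p > result or (result > num and p < num)  # -> result = True

Answer: True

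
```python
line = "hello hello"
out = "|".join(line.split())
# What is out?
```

Answer: 'hello|hello'

Derivation:
Trace (tracking out):
line = 'hello hello'  # -> line = 'hello hello'
out = '|'.join(line.split())  # -> out = 'hello|hello'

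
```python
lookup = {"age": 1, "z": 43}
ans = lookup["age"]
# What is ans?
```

Answer: 1

Derivation:
Trace (tracking ans):
lookup = {'age': 1, 'z': 43}  # -> lookup = {'age': 1, 'z': 43}
ans = lookup['age']  # -> ans = 1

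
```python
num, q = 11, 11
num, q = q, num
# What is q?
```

Answer: 11

Derivation:
Trace (tracking q):
num, q = (11, 11)  # -> num = 11, q = 11
num, q = (q, num)  # -> num = 11, q = 11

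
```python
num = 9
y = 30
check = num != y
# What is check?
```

Trace (tracking check):
num = 9  # -> num = 9
y = 30  # -> y = 30
check = num != y  # -> check = True

Answer: True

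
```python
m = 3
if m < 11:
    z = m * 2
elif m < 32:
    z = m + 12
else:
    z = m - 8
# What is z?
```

Answer: 6

Derivation:
Trace (tracking z):
m = 3  # -> m = 3
if m < 11:  # condition is True
    z = m * 2  # -> z = 6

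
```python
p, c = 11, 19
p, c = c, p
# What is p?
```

Answer: 19

Derivation:
Trace (tracking p):
p, c = (11, 19)  # -> p = 11, c = 19
p, c = (c, p)  # -> p = 19, c = 11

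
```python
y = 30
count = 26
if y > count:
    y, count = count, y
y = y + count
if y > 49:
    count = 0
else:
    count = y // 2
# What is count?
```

Answer: 0

Derivation:
Trace (tracking count):
y = 30  # -> y = 30
count = 26  # -> count = 26
if y > count:  # condition is True
    y, count = (count, y)  # -> y = 26, count = 30
y = y + count  # -> y = 56
if y > 49:  # condition is True
    count = 0  # -> count = 0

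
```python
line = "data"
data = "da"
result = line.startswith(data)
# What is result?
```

Answer: True

Derivation:
Trace (tracking result):
line = 'data'  # -> line = 'data'
data = 'da'  # -> data = 'da'
result = line.startswith(data)  # -> result = True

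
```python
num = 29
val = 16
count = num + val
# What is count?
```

Answer: 45

Derivation:
Trace (tracking count):
num = 29  # -> num = 29
val = 16  # -> val = 16
count = num + val  # -> count = 45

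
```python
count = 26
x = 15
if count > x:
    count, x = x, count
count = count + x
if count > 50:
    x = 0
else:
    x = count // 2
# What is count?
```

Trace (tracking count):
count = 26  # -> count = 26
x = 15  # -> x = 15
if count > x:  # condition is True
    count, x = (x, count)  # -> count = 15, x = 26
count = count + x  # -> count = 41
if count > 50:  # condition is False
else:
    x = count // 2  # -> x = 20

Answer: 41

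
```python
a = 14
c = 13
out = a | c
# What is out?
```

Trace (tracking out):
a = 14  # -> a = 14
c = 13  # -> c = 13
out = a | c  # -> out = 15

Answer: 15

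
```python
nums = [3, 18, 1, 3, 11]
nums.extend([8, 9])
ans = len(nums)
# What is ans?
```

Trace (tracking ans):
nums = [3, 18, 1, 3, 11]  # -> nums = [3, 18, 1, 3, 11]
nums.extend([8, 9])  # -> nums = [3, 18, 1, 3, 11, 8, 9]
ans = len(nums)  # -> ans = 7

Answer: 7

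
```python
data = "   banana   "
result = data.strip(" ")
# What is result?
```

Answer: 'banana'

Derivation:
Trace (tracking result):
data = '   banana   '  # -> data = '   banana   '
result = data.strip(' ')  # -> result = 'banana'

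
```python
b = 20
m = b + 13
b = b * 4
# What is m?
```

Trace (tracking m):
b = 20  # -> b = 20
m = b + 13  # -> m = 33
b = b * 4  # -> b = 80

Answer: 33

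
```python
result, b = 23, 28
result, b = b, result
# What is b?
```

Answer: 23

Derivation:
Trace (tracking b):
result, b = (23, 28)  # -> result = 23, b = 28
result, b = (b, result)  # -> result = 28, b = 23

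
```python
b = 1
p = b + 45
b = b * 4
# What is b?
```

Answer: 4

Derivation:
Trace (tracking b):
b = 1  # -> b = 1
p = b + 45  # -> p = 46
b = b * 4  # -> b = 4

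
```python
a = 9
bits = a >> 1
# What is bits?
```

Answer: 4

Derivation:
Trace (tracking bits):
a = 9  # -> a = 9
bits = a >> 1  # -> bits = 4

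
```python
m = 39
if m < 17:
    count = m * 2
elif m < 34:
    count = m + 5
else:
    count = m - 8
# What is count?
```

Answer: 31

Derivation:
Trace (tracking count):
m = 39  # -> m = 39
if m < 17:  # condition is False
elif m < 34:  # condition is False
else:
    count = m - 8  # -> count = 31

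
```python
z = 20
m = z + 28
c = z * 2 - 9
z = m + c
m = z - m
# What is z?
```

Trace (tracking z):
z = 20  # -> z = 20
m = z + 28  # -> m = 48
c = z * 2 - 9  # -> c = 31
z = m + c  # -> z = 79
m = z - m  # -> m = 31

Answer: 79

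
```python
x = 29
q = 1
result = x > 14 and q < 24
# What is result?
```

Answer: True

Derivation:
Trace (tracking result):
x = 29  # -> x = 29
q = 1  # -> q = 1
result = x > 14 and q < 24  # -> result = True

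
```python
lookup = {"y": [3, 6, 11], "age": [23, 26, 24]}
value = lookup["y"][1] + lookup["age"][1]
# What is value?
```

Trace (tracking value):
lookup = {'y': [3, 6, 11], 'age': [23, 26, 24]}  # -> lookup = {'y': [3, 6, 11], 'age': [23, 26, 24]}
value = lookup['y'][1] + lookup['age'][1]  # -> value = 32

Answer: 32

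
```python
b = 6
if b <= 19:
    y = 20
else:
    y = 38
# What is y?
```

Trace (tracking y):
b = 6  # -> b = 6
if b <= 19:  # condition is True
    y = 20  # -> y = 20

Answer: 20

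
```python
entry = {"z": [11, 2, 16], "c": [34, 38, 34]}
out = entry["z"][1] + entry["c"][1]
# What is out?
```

Trace (tracking out):
entry = {'z': [11, 2, 16], 'c': [34, 38, 34]}  # -> entry = {'z': [11, 2, 16], 'c': [34, 38, 34]}
out = entry['z'][1] + entry['c'][1]  # -> out = 40

Answer: 40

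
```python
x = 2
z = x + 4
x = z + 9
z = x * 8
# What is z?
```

Answer: 120

Derivation:
Trace (tracking z):
x = 2  # -> x = 2
z = x + 4  # -> z = 6
x = z + 9  # -> x = 15
z = x * 8  # -> z = 120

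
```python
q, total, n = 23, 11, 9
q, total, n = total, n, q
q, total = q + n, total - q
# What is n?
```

Trace (tracking n):
q, total, n = (23, 11, 9)  # -> q = 23, total = 11, n = 9
q, total, n = (total, n, q)  # -> q = 11, total = 9, n = 23
q, total = (q + n, total - q)  # -> q = 34, total = -2

Answer: 23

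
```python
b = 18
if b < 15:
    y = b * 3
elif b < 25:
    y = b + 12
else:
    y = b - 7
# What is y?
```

Answer: 30

Derivation:
Trace (tracking y):
b = 18  # -> b = 18
if b < 15:  # condition is False
elif b < 25:  # condition is True
    y = b + 12  # -> y = 30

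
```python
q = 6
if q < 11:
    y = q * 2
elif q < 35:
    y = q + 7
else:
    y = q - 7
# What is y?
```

Answer: 12

Derivation:
Trace (tracking y):
q = 6  # -> q = 6
if q < 11:  # condition is True
    y = q * 2  # -> y = 12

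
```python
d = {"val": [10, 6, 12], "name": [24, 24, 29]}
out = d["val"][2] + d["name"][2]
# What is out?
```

Answer: 41

Derivation:
Trace (tracking out):
d = {'val': [10, 6, 12], 'name': [24, 24, 29]}  # -> d = {'val': [10, 6, 12], 'name': [24, 24, 29]}
out = d['val'][2] + d['name'][2]  # -> out = 41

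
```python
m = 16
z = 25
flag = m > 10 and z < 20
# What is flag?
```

Answer: False

Derivation:
Trace (tracking flag):
m = 16  # -> m = 16
z = 25  # -> z = 25
flag = m > 10 and z < 20  # -> flag = False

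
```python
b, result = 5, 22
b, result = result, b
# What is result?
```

Answer: 5

Derivation:
Trace (tracking result):
b, result = (5, 22)  # -> b = 5, result = 22
b, result = (result, b)  # -> b = 22, result = 5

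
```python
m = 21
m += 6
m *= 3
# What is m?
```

Answer: 81

Derivation:
Trace (tracking m):
m = 21  # -> m = 21
m += 6  # -> m = 27
m *= 3  # -> m = 81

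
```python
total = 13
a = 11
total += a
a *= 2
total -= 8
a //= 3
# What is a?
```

Trace (tracking a):
total = 13  # -> total = 13
a = 11  # -> a = 11
total += a  # -> total = 24
a *= 2  # -> a = 22
total -= 8  # -> total = 16
a //= 3  # -> a = 7

Answer: 7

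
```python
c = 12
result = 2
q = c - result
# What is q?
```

Answer: 10

Derivation:
Trace (tracking q):
c = 12  # -> c = 12
result = 2  # -> result = 2
q = c - result  # -> q = 10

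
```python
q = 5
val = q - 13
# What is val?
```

Trace (tracking val):
q = 5  # -> q = 5
val = q - 13  # -> val = -8

Answer: -8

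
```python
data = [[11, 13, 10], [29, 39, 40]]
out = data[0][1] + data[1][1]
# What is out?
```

Answer: 52

Derivation:
Trace (tracking out):
data = [[11, 13, 10], [29, 39, 40]]  # -> data = [[11, 13, 10], [29, 39, 40]]
out = data[0][1] + data[1][1]  # -> out = 52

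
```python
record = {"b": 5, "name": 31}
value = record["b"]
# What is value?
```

Answer: 5

Derivation:
Trace (tracking value):
record = {'b': 5, 'name': 31}  # -> record = {'b': 5, 'name': 31}
value = record['b']  # -> value = 5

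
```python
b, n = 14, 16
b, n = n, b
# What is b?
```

Answer: 16

Derivation:
Trace (tracking b):
b, n = (14, 16)  # -> b = 14, n = 16
b, n = (n, b)  # -> b = 16, n = 14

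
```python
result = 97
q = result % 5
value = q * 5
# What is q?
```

Answer: 2

Derivation:
Trace (tracking q):
result = 97  # -> result = 97
q = result % 5  # -> q = 2
value = q * 5  # -> value = 10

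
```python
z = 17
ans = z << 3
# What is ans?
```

Trace (tracking ans):
z = 17  # -> z = 17
ans = z << 3  # -> ans = 136

Answer: 136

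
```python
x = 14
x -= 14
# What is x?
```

Answer: 0

Derivation:
Trace (tracking x):
x = 14  # -> x = 14
x -= 14  # -> x = 0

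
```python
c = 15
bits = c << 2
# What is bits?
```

Answer: 60

Derivation:
Trace (tracking bits):
c = 15  # -> c = 15
bits = c << 2  # -> bits = 60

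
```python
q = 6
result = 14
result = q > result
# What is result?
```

Answer: False

Derivation:
Trace (tracking result):
q = 6  # -> q = 6
result = 14  # -> result = 14
result = q > result  # -> result = False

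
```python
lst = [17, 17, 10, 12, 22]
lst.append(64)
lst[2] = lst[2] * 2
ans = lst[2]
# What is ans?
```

Trace (tracking ans):
lst = [17, 17, 10, 12, 22]  # -> lst = [17, 17, 10, 12, 22]
lst.append(64)  # -> lst = [17, 17, 10, 12, 22, 64]
lst[2] = lst[2] * 2  # -> lst = [17, 17, 20, 12, 22, 64]
ans = lst[2]  # -> ans = 20

Answer: 20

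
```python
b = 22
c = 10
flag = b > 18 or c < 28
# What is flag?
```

Trace (tracking flag):
b = 22  # -> b = 22
c = 10  # -> c = 10
flag = b > 18 or c < 28  # -> flag = True

Answer: True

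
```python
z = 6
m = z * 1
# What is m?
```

Answer: 6

Derivation:
Trace (tracking m):
z = 6  # -> z = 6
m = z * 1  # -> m = 6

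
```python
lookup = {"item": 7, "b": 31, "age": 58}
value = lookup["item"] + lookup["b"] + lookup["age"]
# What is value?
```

Answer: 96

Derivation:
Trace (tracking value):
lookup = {'item': 7, 'b': 31, 'age': 58}  # -> lookup = {'item': 7, 'b': 31, 'age': 58}
value = lookup['item'] + lookup['b'] + lookup['age']  # -> value = 96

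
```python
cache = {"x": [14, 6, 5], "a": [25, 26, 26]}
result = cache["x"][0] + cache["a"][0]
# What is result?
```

Trace (tracking result):
cache = {'x': [14, 6, 5], 'a': [25, 26, 26]}  # -> cache = {'x': [14, 6, 5], 'a': [25, 26, 26]}
result = cache['x'][0] + cache['a'][0]  # -> result = 39

Answer: 39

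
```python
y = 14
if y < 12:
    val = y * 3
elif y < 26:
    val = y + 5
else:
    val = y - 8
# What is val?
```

Trace (tracking val):
y = 14  # -> y = 14
if y < 12:  # condition is False
elif y < 26:  # condition is True
    val = y + 5  # -> val = 19

Answer: 19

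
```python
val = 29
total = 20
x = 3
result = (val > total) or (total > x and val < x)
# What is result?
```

Answer: True

Derivation:
Trace (tracking result):
val = 29  # -> val = 29
total = 20  # -> total = 20
x = 3  # -> x = 3
result = val > total or (total > x and val < x)  # -> result = True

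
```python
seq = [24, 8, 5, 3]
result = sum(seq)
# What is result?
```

Answer: 40

Derivation:
Trace (tracking result):
seq = [24, 8, 5, 3]  # -> seq = [24, 8, 5, 3]
result = sum(seq)  # -> result = 40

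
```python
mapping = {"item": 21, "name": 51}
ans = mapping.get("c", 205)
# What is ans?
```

Trace (tracking ans):
mapping = {'item': 21, 'name': 51}  # -> mapping = {'item': 21, 'name': 51}
ans = mapping.get('c', 205)  # -> ans = 205

Answer: 205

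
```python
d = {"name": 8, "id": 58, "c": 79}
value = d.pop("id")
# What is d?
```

Trace (tracking d):
d = {'name': 8, 'id': 58, 'c': 79}  # -> d = {'name': 8, 'id': 58, 'c': 79}
value = d.pop('id')  # -> value = 58

Answer: {'name': 8, 'c': 79}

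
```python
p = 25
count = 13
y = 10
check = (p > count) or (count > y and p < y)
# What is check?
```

Trace (tracking check):
p = 25  # -> p = 25
count = 13  # -> count = 13
y = 10  # -> y = 10
check = p > count or (count > y and p < y)  # -> check = True

Answer: True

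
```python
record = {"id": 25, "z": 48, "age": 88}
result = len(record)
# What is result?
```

Trace (tracking result):
record = {'id': 25, 'z': 48, 'age': 88}  # -> record = {'id': 25, 'z': 48, 'age': 88}
result = len(record)  # -> result = 3

Answer: 3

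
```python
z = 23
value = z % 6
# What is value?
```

Answer: 5

Derivation:
Trace (tracking value):
z = 23  # -> z = 23
value = z % 6  # -> value = 5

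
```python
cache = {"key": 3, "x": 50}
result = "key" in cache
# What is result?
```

Answer: True

Derivation:
Trace (tracking result):
cache = {'key': 3, 'x': 50}  # -> cache = {'key': 3, 'x': 50}
result = 'key' in cache  # -> result = True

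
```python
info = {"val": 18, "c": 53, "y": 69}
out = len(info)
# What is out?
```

Trace (tracking out):
info = {'val': 18, 'c': 53, 'y': 69}  # -> info = {'val': 18, 'c': 53, 'y': 69}
out = len(info)  # -> out = 3

Answer: 3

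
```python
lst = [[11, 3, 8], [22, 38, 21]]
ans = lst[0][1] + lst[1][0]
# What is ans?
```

Trace (tracking ans):
lst = [[11, 3, 8], [22, 38, 21]]  # -> lst = [[11, 3, 8], [22, 38, 21]]
ans = lst[0][1] + lst[1][0]  # -> ans = 25

Answer: 25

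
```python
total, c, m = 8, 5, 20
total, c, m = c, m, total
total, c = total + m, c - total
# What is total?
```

Answer: 13

Derivation:
Trace (tracking total):
total, c, m = (8, 5, 20)  # -> total = 8, c = 5, m = 20
total, c, m = (c, m, total)  # -> total = 5, c = 20, m = 8
total, c = (total + m, c - total)  # -> total = 13, c = 15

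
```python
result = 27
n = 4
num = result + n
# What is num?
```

Trace (tracking num):
result = 27  # -> result = 27
n = 4  # -> n = 4
num = result + n  # -> num = 31

Answer: 31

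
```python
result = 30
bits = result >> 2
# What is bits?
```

Trace (tracking bits):
result = 30  # -> result = 30
bits = result >> 2  # -> bits = 7

Answer: 7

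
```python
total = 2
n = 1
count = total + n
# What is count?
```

Trace (tracking count):
total = 2  # -> total = 2
n = 1  # -> n = 1
count = total + n  # -> count = 3

Answer: 3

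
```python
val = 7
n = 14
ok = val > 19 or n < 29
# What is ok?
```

Answer: True

Derivation:
Trace (tracking ok):
val = 7  # -> val = 7
n = 14  # -> n = 14
ok = val > 19 or n < 29  # -> ok = True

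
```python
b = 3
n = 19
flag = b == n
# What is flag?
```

Answer: False

Derivation:
Trace (tracking flag):
b = 3  # -> b = 3
n = 19  # -> n = 19
flag = b == n  # -> flag = False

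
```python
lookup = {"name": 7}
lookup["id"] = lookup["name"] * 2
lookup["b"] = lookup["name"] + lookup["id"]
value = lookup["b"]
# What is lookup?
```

Trace (tracking lookup):
lookup = {'name': 7}  # -> lookup = {'name': 7}
lookup['id'] = lookup['name'] * 2  # -> lookup = {'name': 7, 'id': 14}
lookup['b'] = lookup['name'] + lookup['id']  # -> lookup = {'name': 7, 'id': 14, 'b': 21}
value = lookup['b']  # -> value = 21

Answer: {'name': 7, 'id': 14, 'b': 21}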